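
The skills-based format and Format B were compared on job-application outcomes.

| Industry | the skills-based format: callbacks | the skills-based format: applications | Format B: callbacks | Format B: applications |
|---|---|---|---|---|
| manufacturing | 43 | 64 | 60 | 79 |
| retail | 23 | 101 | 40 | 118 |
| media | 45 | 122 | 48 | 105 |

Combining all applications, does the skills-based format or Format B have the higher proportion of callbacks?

Format B

Manufacturing: the skills-based format 43/64 = 67.2%, Format B 60/79 = 75.9% → Format B
Retail: the skills-based format 23/101 = 22.8%, Format B 40/118 = 33.9% → Format B
Media: the skills-based format 45/122 = 36.9%, Format B 48/105 = 45.7% → Format B
Overall: the skills-based format 111/287 = 38.7%, Format B 148/302 = 49.0% → Format B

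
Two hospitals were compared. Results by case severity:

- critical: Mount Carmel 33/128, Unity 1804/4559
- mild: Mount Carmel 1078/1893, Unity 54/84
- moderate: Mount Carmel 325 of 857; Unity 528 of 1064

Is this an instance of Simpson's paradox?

Critical: Mount Carmel 33/128 = 25.8%, Unity 1804/4559 = 39.6% → Unity
Mild: Mount Carmel 1078/1893 = 56.9%, Unity 54/84 = 64.3% → Unity
Moderate: Mount Carmel 325/857 = 37.9%, Unity 528/1064 = 49.6% → Unity
Overall: Mount Carmel 1436/2878 = 49.9%, Unity 2386/5707 = 41.8% → Mount Carmel
Unity wins each case group but Mount Carmel wins overall — the comparison reverses. Unity's patients skew toward critical, which has a lower base rate.

Yes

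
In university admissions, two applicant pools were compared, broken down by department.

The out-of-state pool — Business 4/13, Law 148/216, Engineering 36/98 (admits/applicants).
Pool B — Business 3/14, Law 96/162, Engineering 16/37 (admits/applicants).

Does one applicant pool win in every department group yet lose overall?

No

Business: the out-of-state pool 4/13 = 30.8%, Pool B 3/14 = 21.4% → the out-of-state pool
Law: the out-of-state pool 148/216 = 68.5%, Pool B 96/162 = 59.3% → the out-of-state pool
Engineering: the out-of-state pool 36/98 = 36.7%, Pool B 16/37 = 43.2% → Pool B
Overall: the out-of-state pool 188/327 = 57.5%, Pool B 115/213 = 54.0% → the out-of-state pool
Neither sweeps: the out-of-state pool wins 2 of 3 groups, Pool B wins 1. The out-of-state pool wins overall but not every group — no Simpson reversal.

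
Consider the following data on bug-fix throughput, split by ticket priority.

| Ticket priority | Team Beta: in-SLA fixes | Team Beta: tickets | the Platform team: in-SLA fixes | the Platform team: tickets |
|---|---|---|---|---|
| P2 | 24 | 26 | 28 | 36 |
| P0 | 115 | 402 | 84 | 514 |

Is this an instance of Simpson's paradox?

No

P2: Team Beta 24/26 = 92.3%, the Platform team 28/36 = 77.8% → Team Beta
P0: Team Beta 115/402 = 28.6%, the Platform team 84/514 = 16.3% → Team Beta
Overall: Team Beta 139/428 = 32.5%, the Platform team 112/550 = 20.4% → Team Beta
Team Beta wins overall and in every ticket group — no reversal.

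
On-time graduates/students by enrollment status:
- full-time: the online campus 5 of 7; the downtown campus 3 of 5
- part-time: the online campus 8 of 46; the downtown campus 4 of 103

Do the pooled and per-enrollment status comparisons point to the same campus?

Yes

Full-time: the online campus 5/7 = 71.4%, the downtown campus 3/5 = 60.0% → the online campus
Part-time: the online campus 8/46 = 17.4%, the downtown campus 4/103 = 3.9% → the online campus
Overall: the online campus 13/53 = 24.5%, the downtown campus 7/108 = 6.5% → the online campus
The online campus wins overall and in every enrollment group — no reversal.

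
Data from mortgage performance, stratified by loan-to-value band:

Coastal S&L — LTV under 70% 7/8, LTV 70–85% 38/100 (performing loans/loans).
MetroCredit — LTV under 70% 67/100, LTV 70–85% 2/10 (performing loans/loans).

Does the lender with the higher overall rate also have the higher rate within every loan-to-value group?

No

LTV under 70%: Coastal S&L 7/8 = 87.5%, MetroCredit 67/100 = 67.0% → Coastal S&L
LTV 70–85%: Coastal S&L 38/100 = 38.0%, MetroCredit 2/10 = 20.0% → Coastal S&L
Overall: Coastal S&L 45/108 = 41.7%, MetroCredit 69/110 = 62.7% → MetroCredit
Coastal S&L wins each loan-to-value group but MetroCredit wins overall — the comparison reverses. Coastal S&L's loans skew toward LTV 70–85%, which has a lower base rate.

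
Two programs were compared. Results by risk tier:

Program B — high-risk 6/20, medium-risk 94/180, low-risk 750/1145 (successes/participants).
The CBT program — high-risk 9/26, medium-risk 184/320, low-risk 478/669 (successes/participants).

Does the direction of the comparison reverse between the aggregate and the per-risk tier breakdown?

High-risk: Program B 6/20 = 30.0%, the CBT program 9/26 = 34.6% → the CBT program
Medium-risk: Program B 94/180 = 52.2%, the CBT program 184/320 = 57.5% → the CBT program
Low-risk: Program B 750/1145 = 65.5%, the CBT program 478/669 = 71.4% → the CBT program
Overall: Program B 850/1345 = 63.2%, the CBT program 671/1015 = 66.1% → the CBT program
The CBT program wins overall and in every risk group — no reversal.

No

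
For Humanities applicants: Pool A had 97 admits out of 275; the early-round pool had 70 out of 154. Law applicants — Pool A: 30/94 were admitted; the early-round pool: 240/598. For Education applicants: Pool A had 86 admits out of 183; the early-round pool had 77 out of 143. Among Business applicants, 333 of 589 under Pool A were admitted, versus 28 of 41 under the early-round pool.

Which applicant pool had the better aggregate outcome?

Humanities: Pool A 97/275 = 35.3%, the early-round pool 70/154 = 45.5% → the early-round pool
Law: Pool A 30/94 = 31.9%, the early-round pool 240/598 = 40.1% → the early-round pool
Education: Pool A 86/183 = 47.0%, the early-round pool 77/143 = 53.8% → the early-round pool
Business: Pool A 333/589 = 56.5%, the early-round pool 28/41 = 68.3% → the early-round pool
Overall: Pool A 546/1141 = 47.9%, the early-round pool 415/936 = 44.3% → Pool A
(The early-round pool wins every department group but Pool A wins overall — the early-round pool's applicants skew toward the low-rate Law group.)

Pool A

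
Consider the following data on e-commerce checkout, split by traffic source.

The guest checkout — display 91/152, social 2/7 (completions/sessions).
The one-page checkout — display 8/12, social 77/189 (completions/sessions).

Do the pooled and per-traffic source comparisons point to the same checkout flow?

No

Display: the guest checkout 91/152 = 59.9%, the one-page checkout 8/12 = 66.7% → the one-page checkout
Social: the guest checkout 2/7 = 28.6%, the one-page checkout 77/189 = 40.7% → the one-page checkout
Overall: the guest checkout 93/159 = 58.5%, the one-page checkout 85/201 = 42.3% → the guest checkout
The one-page checkout wins each traffic group but the guest checkout wins overall — the comparison reverses. The one-page checkout's sessions skew toward social, which has a lower base rate.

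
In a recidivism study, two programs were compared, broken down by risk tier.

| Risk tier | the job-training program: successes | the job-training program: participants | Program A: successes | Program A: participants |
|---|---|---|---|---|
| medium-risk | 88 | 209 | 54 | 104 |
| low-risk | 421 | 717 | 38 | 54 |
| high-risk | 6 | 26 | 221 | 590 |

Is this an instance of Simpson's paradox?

Medium-risk: the job-training program 88/209 = 42.1%, Program A 54/104 = 51.9% → Program A
Low-risk: the job-training program 421/717 = 58.7%, Program A 38/54 = 70.4% → Program A
High-risk: the job-training program 6/26 = 23.1%, Program A 221/590 = 37.5% → Program A
Overall: the job-training program 515/952 = 54.1%, Program A 313/748 = 41.8% → the job-training program
Program A wins each risk group but the job-training program wins overall — the comparison reverses. Program A's participants skew toward high-risk, which has a lower base rate.

Yes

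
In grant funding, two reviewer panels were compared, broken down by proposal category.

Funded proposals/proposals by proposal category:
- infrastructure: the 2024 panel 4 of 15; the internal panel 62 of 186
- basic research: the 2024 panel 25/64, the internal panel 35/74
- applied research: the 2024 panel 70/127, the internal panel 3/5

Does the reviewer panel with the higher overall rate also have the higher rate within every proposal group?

No

Infrastructure: the 2024 panel 4/15 = 26.7%, the internal panel 62/186 = 33.3% → the internal panel
Basic research: the 2024 panel 25/64 = 39.1%, the internal panel 35/74 = 47.3% → the internal panel
Applied research: the 2024 panel 70/127 = 55.1%, the internal panel 3/5 = 60.0% → the internal panel
Overall: the 2024 panel 99/206 = 48.1%, the internal panel 100/265 = 37.7% → the 2024 panel
The internal panel wins each proposal group but the 2024 panel wins overall — the comparison reverses. The internal panel's proposals skew toward infrastructure, which has a lower base rate.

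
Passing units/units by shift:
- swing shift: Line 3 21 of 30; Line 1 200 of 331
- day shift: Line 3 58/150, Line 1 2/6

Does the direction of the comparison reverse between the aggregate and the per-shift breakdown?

Yes

Swing shift: Line 3 21/30 = 70.0%, Line 1 200/331 = 60.4% → Line 3
Day shift: Line 3 58/150 = 38.7%, Line 1 2/6 = 33.3% → Line 3
Overall: Line 3 79/180 = 43.9%, Line 1 202/337 = 59.9% → Line 1
Line 3 wins each shift group but Line 1 wins overall — the comparison reverses. Line 3's units skew toward day shift, which has a lower base rate.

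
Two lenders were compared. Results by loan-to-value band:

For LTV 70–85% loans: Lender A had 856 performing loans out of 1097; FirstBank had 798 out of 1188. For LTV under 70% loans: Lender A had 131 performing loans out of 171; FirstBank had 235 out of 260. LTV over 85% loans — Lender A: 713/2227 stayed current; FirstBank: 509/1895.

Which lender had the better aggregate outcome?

Lender A

LTV 70–85%: Lender A 856/1097 = 78.0%, FirstBank 798/1188 = 67.2% → Lender A
LTV under 70%: Lender A 131/171 = 76.6%, FirstBank 235/260 = 90.4% → FirstBank
LTV over 85%: Lender A 713/2227 = 32.0%, FirstBank 509/1895 = 26.9% → Lender A
Overall: Lender A 1700/3495 = 48.6%, FirstBank 1542/3343 = 46.1% → Lender A
(Neither sweeps every loan-to-value group, but Lender A has the higher pooled rate.)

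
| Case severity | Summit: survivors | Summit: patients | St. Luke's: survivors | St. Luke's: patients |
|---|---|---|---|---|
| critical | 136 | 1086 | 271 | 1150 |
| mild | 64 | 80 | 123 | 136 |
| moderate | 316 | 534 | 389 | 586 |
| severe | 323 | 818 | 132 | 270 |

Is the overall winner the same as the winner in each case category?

Yes

Critical: Summit 136/1086 = 12.5%, St. Luke's 271/1150 = 23.6% → St. Luke's
Mild: Summit 64/80 = 80.0%, St. Luke's 123/136 = 90.4% → St. Luke's
Moderate: Summit 316/534 = 59.2%, St. Luke's 389/586 = 66.4% → St. Luke's
Severe: Summit 323/818 = 39.5%, St. Luke's 132/270 = 48.9% → St. Luke's
Overall: Summit 839/2518 = 33.3%, St. Luke's 915/2142 = 42.7% → St. Luke's
St. Luke's wins overall and in every case group — no reversal.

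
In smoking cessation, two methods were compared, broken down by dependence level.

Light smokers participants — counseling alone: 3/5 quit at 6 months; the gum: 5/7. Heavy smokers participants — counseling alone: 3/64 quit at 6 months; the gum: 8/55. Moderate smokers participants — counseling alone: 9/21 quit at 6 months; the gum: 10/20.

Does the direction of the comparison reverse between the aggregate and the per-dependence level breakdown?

Light smokers: counseling alone 3/5 = 60.0%, the gum 5/7 = 71.4% → the gum
Heavy smokers: counseling alone 3/64 = 4.7%, the gum 8/55 = 14.5% → the gum
Moderate smokers: counseling alone 9/21 = 42.9%, the gum 10/20 = 50.0% → the gum
Overall: counseling alone 15/90 = 16.7%, the gum 23/82 = 28.0% → the gum
The gum wins overall and in every dependence group — no reversal.

No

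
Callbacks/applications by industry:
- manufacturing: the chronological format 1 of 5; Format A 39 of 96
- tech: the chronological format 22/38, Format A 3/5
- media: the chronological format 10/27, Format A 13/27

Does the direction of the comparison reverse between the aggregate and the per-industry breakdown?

Manufacturing: the chronological format 1/5 = 20.0%, Format A 39/96 = 40.6% → Format A
Tech: the chronological format 22/38 = 57.9%, Format A 3/5 = 60.0% → Format A
Media: the chronological format 10/27 = 37.0%, Format A 13/27 = 48.1% → Format A
Overall: the chronological format 33/70 = 47.1%, Format A 55/128 = 43.0% → the chronological format
Format A wins each industry group but the chronological format wins overall — the comparison reverses. Format A's applications skew toward manufacturing, which has a lower base rate.

Yes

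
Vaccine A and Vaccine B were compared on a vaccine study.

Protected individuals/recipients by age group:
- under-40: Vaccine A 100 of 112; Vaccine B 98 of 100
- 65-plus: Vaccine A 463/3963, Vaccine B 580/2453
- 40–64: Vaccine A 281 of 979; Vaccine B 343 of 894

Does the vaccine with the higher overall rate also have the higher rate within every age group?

Under-40: Vaccine A 100/112 = 89.3%, Vaccine B 98/100 = 98.0% → Vaccine B
65-plus: Vaccine A 463/3963 = 11.7%, Vaccine B 580/2453 = 23.6% → Vaccine B
40–64: Vaccine A 281/979 = 28.7%, Vaccine B 343/894 = 38.4% → Vaccine B
Overall: Vaccine A 844/5054 = 16.7%, Vaccine B 1021/3447 = 29.6% → Vaccine B
Vaccine B wins overall and in every age group — no reversal.

Yes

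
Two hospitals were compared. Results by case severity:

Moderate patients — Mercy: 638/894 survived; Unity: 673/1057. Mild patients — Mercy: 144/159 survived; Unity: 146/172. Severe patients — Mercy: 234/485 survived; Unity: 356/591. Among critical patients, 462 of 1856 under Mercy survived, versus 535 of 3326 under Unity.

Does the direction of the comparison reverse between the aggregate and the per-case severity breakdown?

Moderate: Mercy 638/894 = 71.4%, Unity 673/1057 = 63.7% → Mercy
Mild: Mercy 144/159 = 90.6%, Unity 146/172 = 84.9% → Mercy
Severe: Mercy 234/485 = 48.2%, Unity 356/591 = 60.2% → Unity
Critical: Mercy 462/1856 = 24.9%, Unity 535/3326 = 16.1% → Mercy
Overall: Mercy 1478/3394 = 43.5%, Unity 1710/5146 = 33.2% → Mercy
Neither sweeps: Mercy wins 3 of 4 groups, Unity wins 1. Mercy wins overall but not every group — no Simpson reversal.

No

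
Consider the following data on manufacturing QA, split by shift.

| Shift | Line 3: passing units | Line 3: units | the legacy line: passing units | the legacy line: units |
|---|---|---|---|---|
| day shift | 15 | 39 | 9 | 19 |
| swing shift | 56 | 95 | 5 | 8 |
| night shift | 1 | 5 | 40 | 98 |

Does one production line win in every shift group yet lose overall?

Yes

Day shift: Line 3 15/39 = 38.5%, the legacy line 9/19 = 47.4% → the legacy line
Swing shift: Line 3 56/95 = 58.9%, the legacy line 5/8 = 62.5% → the legacy line
Night shift: Line 3 1/5 = 20.0%, the legacy line 40/98 = 40.8% → the legacy line
Overall: Line 3 72/139 = 51.8%, the legacy line 54/125 = 43.2% → Line 3
The legacy line wins each shift group but Line 3 wins overall — the comparison reverses. The legacy line's units skew toward night shift, which has a lower base rate.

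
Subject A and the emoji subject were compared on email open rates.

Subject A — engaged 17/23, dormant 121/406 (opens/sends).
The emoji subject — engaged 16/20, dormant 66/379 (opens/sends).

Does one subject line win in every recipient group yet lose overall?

No

Engaged: Subject A 17/23 = 73.9%, the emoji subject 16/20 = 80.0% → the emoji subject
Dormant: Subject A 121/406 = 29.8%, the emoji subject 66/379 = 17.4% → Subject A
Overall: Subject A 138/429 = 32.2%, the emoji subject 82/399 = 20.6% → Subject A
Neither sweeps: Subject A wins 1 of 2 groups, the emoji subject wins 1. Subject A wins overall but not every group — no Simpson reversal.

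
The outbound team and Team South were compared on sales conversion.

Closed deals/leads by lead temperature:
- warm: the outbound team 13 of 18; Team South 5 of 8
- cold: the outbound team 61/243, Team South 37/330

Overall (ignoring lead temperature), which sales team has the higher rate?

the outbound team

Warm: the outbound team 13/18 = 72.2%, Team South 5/8 = 62.5% → the outbound team
Cold: the outbound team 61/243 = 25.1%, Team South 37/330 = 11.2% → the outbound team
Overall: the outbound team 74/261 = 28.4%, Team South 42/338 = 12.4% → the outbound team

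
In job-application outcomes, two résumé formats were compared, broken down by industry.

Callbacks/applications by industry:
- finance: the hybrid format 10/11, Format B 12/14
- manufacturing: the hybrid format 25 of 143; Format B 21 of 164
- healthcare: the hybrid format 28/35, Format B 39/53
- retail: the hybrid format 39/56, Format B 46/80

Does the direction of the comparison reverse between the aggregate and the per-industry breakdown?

No

Finance: the hybrid format 10/11 = 90.9%, Format B 12/14 = 85.7% → the hybrid format
Manufacturing: the hybrid format 25/143 = 17.5%, Format B 21/164 = 12.8% → the hybrid format
Healthcare: the hybrid format 28/35 = 80.0%, Format B 39/53 = 73.6% → the hybrid format
Retail: the hybrid format 39/56 = 69.6%, Format B 46/80 = 57.5% → the hybrid format
Overall: the hybrid format 102/245 = 41.6%, Format B 118/311 = 37.9% → the hybrid format
The hybrid format wins overall and in every industry group — no reversal.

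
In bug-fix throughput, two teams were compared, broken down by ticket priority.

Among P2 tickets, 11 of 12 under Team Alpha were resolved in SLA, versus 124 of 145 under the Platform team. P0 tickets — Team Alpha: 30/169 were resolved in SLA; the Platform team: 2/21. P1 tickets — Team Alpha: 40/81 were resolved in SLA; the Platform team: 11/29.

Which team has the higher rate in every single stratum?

P2: Team Alpha 11/12 = 91.7%, the Platform team 124/145 = 85.5% → Team Alpha
P0: Team Alpha 30/169 = 17.8%, the Platform team 2/21 = 9.5% → Team Alpha
P1: Team Alpha 40/81 = 49.4%, the Platform team 11/29 = 37.9% → Team Alpha
Team Alpha has the higher rate in all 3 groups.

Team Alpha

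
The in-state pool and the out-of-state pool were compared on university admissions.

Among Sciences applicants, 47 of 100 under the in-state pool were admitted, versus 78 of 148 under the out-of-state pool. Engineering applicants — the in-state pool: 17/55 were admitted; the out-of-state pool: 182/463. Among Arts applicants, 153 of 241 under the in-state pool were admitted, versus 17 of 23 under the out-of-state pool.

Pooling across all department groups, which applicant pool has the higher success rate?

Sciences: the in-state pool 47/100 = 47.0%, the out-of-state pool 78/148 = 52.7% → the out-of-state pool
Engineering: the in-state pool 17/55 = 30.9%, the out-of-state pool 182/463 = 39.3% → the out-of-state pool
Arts: the in-state pool 153/241 = 63.5%, the out-of-state pool 17/23 = 73.9% → the out-of-state pool
Overall: the in-state pool 217/396 = 54.8%, the out-of-state pool 277/634 = 43.7% → the in-state pool
(The out-of-state pool wins every department group but the in-state pool wins overall — the out-of-state pool's applicants skew toward the low-rate Engineering group.)

the in-state pool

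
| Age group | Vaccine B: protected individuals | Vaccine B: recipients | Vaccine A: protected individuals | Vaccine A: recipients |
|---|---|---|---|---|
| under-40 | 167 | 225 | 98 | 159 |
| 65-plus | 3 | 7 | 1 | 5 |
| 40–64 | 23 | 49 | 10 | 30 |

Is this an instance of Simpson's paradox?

No

Under-40: Vaccine B 167/225 = 74.2%, Vaccine A 98/159 = 61.6% → Vaccine B
65-plus: Vaccine B 3/7 = 42.9%, Vaccine A 1/5 = 20.0% → Vaccine B
40–64: Vaccine B 23/49 = 46.9%, Vaccine A 10/30 = 33.3% → Vaccine B
Overall: Vaccine B 193/281 = 68.7%, Vaccine A 109/194 = 56.2% → Vaccine B
Vaccine B wins overall and in every age group — no reversal.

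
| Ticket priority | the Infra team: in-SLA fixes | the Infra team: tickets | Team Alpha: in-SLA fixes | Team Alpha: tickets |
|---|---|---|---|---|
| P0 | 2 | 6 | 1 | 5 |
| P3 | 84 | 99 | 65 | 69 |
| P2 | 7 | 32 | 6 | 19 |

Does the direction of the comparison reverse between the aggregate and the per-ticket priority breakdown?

No

P0: the Infra team 2/6 = 33.3%, Team Alpha 1/5 = 20.0% → the Infra team
P3: the Infra team 84/99 = 84.8%, Team Alpha 65/69 = 94.2% → Team Alpha
P2: the Infra team 7/32 = 21.9%, Team Alpha 6/19 = 31.6% → Team Alpha
Overall: the Infra team 93/137 = 67.9%, Team Alpha 72/93 = 77.4% → Team Alpha
Neither sweeps: the Infra team wins 1 of 3 groups, Team Alpha wins 2. Team Alpha wins overall but not every group — no Simpson reversal.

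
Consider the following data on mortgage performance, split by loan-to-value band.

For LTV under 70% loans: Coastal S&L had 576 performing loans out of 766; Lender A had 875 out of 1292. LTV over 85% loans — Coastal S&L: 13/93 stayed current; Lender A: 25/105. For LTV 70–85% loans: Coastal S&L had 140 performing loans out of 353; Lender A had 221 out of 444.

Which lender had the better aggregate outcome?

LTV under 70%: Coastal S&L 576/766 = 75.2%, Lender A 875/1292 = 67.7% → Coastal S&L
LTV over 85%: Coastal S&L 13/93 = 14.0%, Lender A 25/105 = 23.8% → Lender A
LTV 70–85%: Coastal S&L 140/353 = 39.7%, Lender A 221/444 = 49.8% → Lender A
Overall: Coastal S&L 729/1212 = 60.1%, Lender A 1121/1841 = 60.9% → Lender A
(Neither sweeps every loan-to-value group, but Lender A has the higher pooled rate.)

Lender A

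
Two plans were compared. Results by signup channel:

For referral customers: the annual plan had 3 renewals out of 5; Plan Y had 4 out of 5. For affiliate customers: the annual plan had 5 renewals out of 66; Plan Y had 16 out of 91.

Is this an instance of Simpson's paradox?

Referral: the annual plan 3/5 = 60.0%, Plan Y 4/5 = 80.0% → Plan Y
Affiliate: the annual plan 5/66 = 7.6%, Plan Y 16/91 = 17.6% → Plan Y
Overall: the annual plan 8/71 = 11.3%, Plan Y 20/96 = 20.8% → Plan Y
Plan Y wins overall and in every signup group — no reversal.

No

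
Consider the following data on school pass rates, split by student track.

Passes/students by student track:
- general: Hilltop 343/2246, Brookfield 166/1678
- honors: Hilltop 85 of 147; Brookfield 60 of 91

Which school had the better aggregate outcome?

General: Hilltop 343/2246 = 15.3%, Brookfield 166/1678 = 9.9% → Hilltop
Honors: Hilltop 85/147 = 57.8%, Brookfield 60/91 = 65.9% → Brookfield
Overall: Hilltop 428/2393 = 17.9%, Brookfield 226/1769 = 12.8% → Hilltop
(Neither sweeps every student group, but Hilltop has the higher pooled rate.)

Hilltop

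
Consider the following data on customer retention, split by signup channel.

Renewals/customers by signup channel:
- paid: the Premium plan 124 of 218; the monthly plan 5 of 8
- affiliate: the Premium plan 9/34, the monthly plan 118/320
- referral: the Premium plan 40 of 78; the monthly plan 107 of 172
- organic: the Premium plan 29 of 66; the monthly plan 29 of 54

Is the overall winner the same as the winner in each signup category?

No

Paid: the Premium plan 124/218 = 56.9%, the monthly plan 5/8 = 62.5% → the monthly plan
Affiliate: the Premium plan 9/34 = 26.5%, the monthly plan 118/320 = 36.9% → the monthly plan
Referral: the Premium plan 40/78 = 51.3%, the monthly plan 107/172 = 62.2% → the monthly plan
Organic: the Premium plan 29/66 = 43.9%, the monthly plan 29/54 = 53.7% → the monthly plan
Overall: the Premium plan 202/396 = 51.0%, the monthly plan 259/554 = 46.8% → the Premium plan
The monthly plan wins each signup group but the Premium plan wins overall — the comparison reverses. The monthly plan's customers skew toward affiliate, which has a lower base rate.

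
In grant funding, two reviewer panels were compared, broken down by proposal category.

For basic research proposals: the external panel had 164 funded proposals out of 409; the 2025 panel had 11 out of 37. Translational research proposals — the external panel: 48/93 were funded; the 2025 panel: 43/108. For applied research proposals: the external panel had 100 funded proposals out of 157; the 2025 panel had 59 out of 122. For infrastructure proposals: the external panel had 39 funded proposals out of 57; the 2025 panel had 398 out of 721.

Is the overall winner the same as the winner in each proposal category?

No

Basic research: the external panel 164/409 = 40.1%, the 2025 panel 11/37 = 29.7% → the external panel
Translational research: the external panel 48/93 = 51.6%, the 2025 panel 43/108 = 39.8% → the external panel
Applied research: the external panel 100/157 = 63.7%, the 2025 panel 59/122 = 48.4% → the external panel
Infrastructure: the external panel 39/57 = 68.4%, the 2025 panel 398/721 = 55.2% → the external panel
Overall: the external panel 351/716 = 49.0%, the 2025 panel 511/988 = 51.7% → the 2025 panel
The external panel wins each proposal group but the 2025 panel wins overall — the comparison reverses. The external panel's proposals skew toward basic research, which has a lower base rate.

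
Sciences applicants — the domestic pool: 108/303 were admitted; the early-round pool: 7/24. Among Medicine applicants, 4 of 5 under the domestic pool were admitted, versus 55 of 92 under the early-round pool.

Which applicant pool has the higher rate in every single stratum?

Sciences: the domestic pool 108/303 = 35.6%, the early-round pool 7/24 = 29.2% → the domestic pool
Medicine: the domestic pool 4/5 = 80.0%, the early-round pool 55/92 = 59.8% → the domestic pool
The domestic pool has the higher rate in both groups.

the domestic pool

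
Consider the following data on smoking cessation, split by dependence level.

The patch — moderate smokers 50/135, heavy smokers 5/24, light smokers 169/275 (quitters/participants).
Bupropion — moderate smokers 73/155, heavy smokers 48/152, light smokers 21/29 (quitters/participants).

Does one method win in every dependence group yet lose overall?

Yes

Moderate smokers: the patch 50/135 = 37.0%, bupropion 73/155 = 47.1% → bupropion
Heavy smokers: the patch 5/24 = 20.8%, bupropion 48/152 = 31.6% → bupropion
Light smokers: the patch 169/275 = 61.5%, bupropion 21/29 = 72.4% → bupropion
Overall: the patch 224/434 = 51.6%, bupropion 142/336 = 42.3% → the patch
Bupropion wins each dependence group but the patch wins overall — the comparison reverses. Bupropion's participants skew toward heavy smokers, which has a lower base rate.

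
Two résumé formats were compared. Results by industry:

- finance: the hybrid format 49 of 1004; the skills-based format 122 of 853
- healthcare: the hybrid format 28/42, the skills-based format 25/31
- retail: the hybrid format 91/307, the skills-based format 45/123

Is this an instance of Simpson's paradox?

No

Finance: the hybrid format 49/1004 = 4.9%, the skills-based format 122/853 = 14.3% → the skills-based format
Healthcare: the hybrid format 28/42 = 66.7%, the skills-based format 25/31 = 80.6% → the skills-based format
Retail: the hybrid format 91/307 = 29.6%, the skills-based format 45/123 = 36.6% → the skills-based format
Overall: the hybrid format 168/1353 = 12.4%, the skills-based format 192/1007 = 19.1% → the skills-based format
The skills-based format wins overall and in every industry group — no reversal.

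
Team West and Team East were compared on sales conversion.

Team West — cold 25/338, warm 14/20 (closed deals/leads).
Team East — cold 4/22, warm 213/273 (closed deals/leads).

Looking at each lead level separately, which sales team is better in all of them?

Cold: Team West 25/338 = 7.4%, Team East 4/22 = 18.2% → Team East
Warm: Team West 14/20 = 70.0%, Team East 213/273 = 78.0% → Team East
Team East has the higher rate in both groups.

Team East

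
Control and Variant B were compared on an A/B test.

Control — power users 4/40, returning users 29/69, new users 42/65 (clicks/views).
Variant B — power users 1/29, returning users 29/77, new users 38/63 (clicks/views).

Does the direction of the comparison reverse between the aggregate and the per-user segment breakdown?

No

Power users: Control 4/40 = 10.0%, Variant B 1/29 = 3.4% → Control
Returning users: Control 29/69 = 42.0%, Variant B 29/77 = 37.7% → Control
New users: Control 42/65 = 64.6%, Variant B 38/63 = 60.3% → Control
Overall: Control 75/174 = 43.1%, Variant B 68/169 = 40.2% → Control
Control wins overall and in every user group — no reversal.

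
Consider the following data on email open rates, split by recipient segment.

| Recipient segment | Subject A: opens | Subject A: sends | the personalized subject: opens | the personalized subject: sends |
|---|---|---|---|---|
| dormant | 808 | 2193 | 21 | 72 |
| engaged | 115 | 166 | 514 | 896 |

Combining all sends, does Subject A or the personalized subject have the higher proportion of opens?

the personalized subject

Dormant: Subject A 808/2193 = 36.8%, the personalized subject 21/72 = 29.2% → Subject A
Engaged: Subject A 115/166 = 69.3%, the personalized subject 514/896 = 57.4% → Subject A
Overall: Subject A 923/2359 = 39.1%, the personalized subject 535/968 = 55.3% → the personalized subject
(Subject A wins every recipient group but the personalized subject wins overall — Subject A's sends skew toward the low-rate dormant group.)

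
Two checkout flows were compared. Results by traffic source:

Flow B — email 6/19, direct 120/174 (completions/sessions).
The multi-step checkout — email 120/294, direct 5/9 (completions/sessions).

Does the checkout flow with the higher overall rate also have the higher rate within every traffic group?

Email: Flow B 6/19 = 31.6%, the multi-step checkout 120/294 = 40.8% → the multi-step checkout
Direct: Flow B 120/174 = 69.0%, the multi-step checkout 5/9 = 55.6% → Flow B
Overall: Flow B 126/193 = 65.3%, the multi-step checkout 125/303 = 41.3% → Flow B
Neither sweeps: Flow B wins 1 of 2 groups, the multi-step checkout wins 1. Flow B wins overall but not every group — no Simpson reversal.

No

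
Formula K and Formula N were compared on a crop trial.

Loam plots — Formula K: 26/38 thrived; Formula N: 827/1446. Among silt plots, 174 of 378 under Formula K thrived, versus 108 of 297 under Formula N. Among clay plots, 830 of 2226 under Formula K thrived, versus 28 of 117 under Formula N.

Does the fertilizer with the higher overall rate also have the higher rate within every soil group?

No

Loam: Formula K 26/38 = 68.4%, Formula N 827/1446 = 57.2% → Formula K
Silt: Formula K 174/378 = 46.0%, Formula N 108/297 = 36.4% → Formula K
Clay: Formula K 830/2226 = 37.3%, Formula N 28/117 = 23.9% → Formula K
Overall: Formula K 1030/2642 = 39.0%, Formula N 963/1860 = 51.8% → Formula N
Formula K wins each soil group but Formula N wins overall — the comparison reverses. Formula K's plots skew toward clay, which has a lower base rate.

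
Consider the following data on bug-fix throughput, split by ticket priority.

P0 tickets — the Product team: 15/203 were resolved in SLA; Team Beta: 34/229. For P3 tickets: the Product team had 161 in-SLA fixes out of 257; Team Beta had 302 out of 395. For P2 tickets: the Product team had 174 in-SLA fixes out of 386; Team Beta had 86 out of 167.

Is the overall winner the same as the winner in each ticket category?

Yes

P0: the Product team 15/203 = 7.4%, Team Beta 34/229 = 14.8% → Team Beta
P3: the Product team 161/257 = 62.6%, Team Beta 302/395 = 76.5% → Team Beta
P2: the Product team 174/386 = 45.1%, Team Beta 86/167 = 51.5% → Team Beta
Overall: the Product team 350/846 = 41.4%, Team Beta 422/791 = 53.4% → Team Beta
Team Beta wins overall and in every ticket group — no reversal.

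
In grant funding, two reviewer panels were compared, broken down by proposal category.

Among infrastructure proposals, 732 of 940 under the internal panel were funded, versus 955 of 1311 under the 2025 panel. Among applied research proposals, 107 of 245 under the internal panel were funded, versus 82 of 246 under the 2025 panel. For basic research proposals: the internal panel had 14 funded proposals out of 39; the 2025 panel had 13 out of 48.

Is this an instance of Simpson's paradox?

No

Infrastructure: the internal panel 732/940 = 77.9%, the 2025 panel 955/1311 = 72.8% → the internal panel
Applied research: the internal panel 107/245 = 43.7%, the 2025 panel 82/246 = 33.3% → the internal panel
Basic research: the internal panel 14/39 = 35.9%, the 2025 panel 13/48 = 27.1% → the internal panel
Overall: the internal panel 853/1224 = 69.7%, the 2025 panel 1050/1605 = 65.4% → the internal panel
The internal panel wins overall and in every proposal group — no reversal.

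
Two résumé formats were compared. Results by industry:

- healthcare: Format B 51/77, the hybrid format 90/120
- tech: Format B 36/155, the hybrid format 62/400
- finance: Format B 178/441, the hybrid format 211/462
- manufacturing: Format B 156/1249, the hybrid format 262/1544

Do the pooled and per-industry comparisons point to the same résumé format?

No

Healthcare: Format B 51/77 = 66.2%, the hybrid format 90/120 = 75.0% → the hybrid format
Tech: Format B 36/155 = 23.2%, the hybrid format 62/400 = 15.5% → Format B
Finance: Format B 178/441 = 40.4%, the hybrid format 211/462 = 45.7% → the hybrid format
Manufacturing: Format B 156/1249 = 12.5%, the hybrid format 262/1544 = 17.0% → the hybrid format
Overall: Format B 421/1922 = 21.9%, the hybrid format 625/2526 = 24.7% → the hybrid format
Neither sweeps: Format B wins 1 of 4 groups, the hybrid format wins 3. The hybrid format wins overall but not every group — no Simpson reversal.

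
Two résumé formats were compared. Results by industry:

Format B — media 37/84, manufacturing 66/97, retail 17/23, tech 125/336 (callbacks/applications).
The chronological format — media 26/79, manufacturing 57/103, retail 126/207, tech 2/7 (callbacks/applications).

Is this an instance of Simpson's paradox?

Media: Format B 37/84 = 44.0%, the chronological format 26/79 = 32.9% → Format B
Manufacturing: Format B 66/97 = 68.0%, the chronological format 57/103 = 55.3% → Format B
Retail: Format B 17/23 = 73.9%, the chronological format 126/207 = 60.9% → Format B
Tech: Format B 125/336 = 37.2%, the chronological format 2/7 = 28.6% → Format B
Overall: Format B 245/540 = 45.4%, the chronological format 211/396 = 53.3% → the chronological format
Format B wins each industry group but the chronological format wins overall — the comparison reverses. Format B's applications skew toward tech, which has a lower base rate.

Yes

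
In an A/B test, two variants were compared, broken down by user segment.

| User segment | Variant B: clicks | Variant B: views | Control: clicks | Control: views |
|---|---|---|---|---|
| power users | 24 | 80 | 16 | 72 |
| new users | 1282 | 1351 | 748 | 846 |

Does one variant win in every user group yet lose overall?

No

Power users: Variant B 24/80 = 30.0%, Control 16/72 = 22.2% → Variant B
New users: Variant B 1282/1351 = 94.9%, Control 748/846 = 88.4% → Variant B
Overall: Variant B 1306/1431 = 91.3%, Control 764/918 = 83.2% → Variant B
Variant B wins overall and in every user group — no reversal.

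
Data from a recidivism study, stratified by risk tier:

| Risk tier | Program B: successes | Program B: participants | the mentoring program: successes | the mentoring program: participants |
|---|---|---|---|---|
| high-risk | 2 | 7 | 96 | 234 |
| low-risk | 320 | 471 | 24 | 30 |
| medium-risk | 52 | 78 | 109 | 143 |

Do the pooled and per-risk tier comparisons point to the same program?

High-risk: Program B 2/7 = 28.6%, the mentoring program 96/234 = 41.0% → the mentoring program
Low-risk: Program B 320/471 = 67.9%, the mentoring program 24/30 = 80.0% → the mentoring program
Medium-risk: Program B 52/78 = 66.7%, the mentoring program 109/143 = 76.2% → the mentoring program
Overall: Program B 374/556 = 67.3%, the mentoring program 229/407 = 56.3% → Program B
The mentoring program wins each risk group but Program B wins overall — the comparison reverses. The mentoring program's participants skew toward high-risk, which has a lower base rate.

No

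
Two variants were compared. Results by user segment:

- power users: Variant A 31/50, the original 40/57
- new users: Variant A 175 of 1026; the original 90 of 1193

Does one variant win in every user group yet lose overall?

Power users: Variant A 31/50 = 62.0%, the original 40/57 = 70.2% → the original
New users: Variant A 175/1026 = 17.1%, the original 90/1193 = 7.5% → Variant A
Overall: Variant A 206/1076 = 19.1%, the original 130/1250 = 10.4% → Variant A
Neither sweeps: Variant A wins 1 of 2 groups, the original wins 1. Variant A wins overall but not every group — no Simpson reversal.

No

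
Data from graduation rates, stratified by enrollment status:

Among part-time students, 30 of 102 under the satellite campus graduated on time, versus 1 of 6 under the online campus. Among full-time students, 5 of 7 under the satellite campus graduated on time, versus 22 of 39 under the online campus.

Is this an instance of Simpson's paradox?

Part-time: the satellite campus 30/102 = 29.4%, the online campus 1/6 = 16.7% → the satellite campus
Full-time: the satellite campus 5/7 = 71.4%, the online campus 22/39 = 56.4% → the satellite campus
Overall: the satellite campus 35/109 = 32.1%, the online campus 23/45 = 51.1% → the online campus
The satellite campus wins each enrollment group but the online campus wins overall — the comparison reverses. The satellite campus's students skew toward part-time, which has a lower base rate.

Yes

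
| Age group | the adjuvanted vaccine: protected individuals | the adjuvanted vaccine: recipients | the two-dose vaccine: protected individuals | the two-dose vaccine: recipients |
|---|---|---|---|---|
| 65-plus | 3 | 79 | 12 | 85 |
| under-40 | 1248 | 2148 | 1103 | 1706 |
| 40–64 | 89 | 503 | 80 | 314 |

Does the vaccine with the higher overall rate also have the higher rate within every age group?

65-plus: the adjuvanted vaccine 3/79 = 3.8%, the two-dose vaccine 12/85 = 14.1% → the two-dose vaccine
Under-40: the adjuvanted vaccine 1248/2148 = 58.1%, the two-dose vaccine 1103/1706 = 64.7% → the two-dose vaccine
40–64: the adjuvanted vaccine 89/503 = 17.7%, the two-dose vaccine 80/314 = 25.5% → the two-dose vaccine
Overall: the adjuvanted vaccine 1340/2730 = 49.1%, the two-dose vaccine 1195/2105 = 56.8% → the two-dose vaccine
The two-dose vaccine wins overall and in every age group — no reversal.

Yes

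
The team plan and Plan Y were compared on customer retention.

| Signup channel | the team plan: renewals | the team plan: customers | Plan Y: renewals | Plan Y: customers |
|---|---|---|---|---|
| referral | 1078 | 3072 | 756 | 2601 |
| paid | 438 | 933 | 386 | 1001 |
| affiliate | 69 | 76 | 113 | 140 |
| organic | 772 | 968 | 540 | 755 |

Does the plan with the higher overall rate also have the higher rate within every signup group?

Yes

Referral: the team plan 1078/3072 = 35.1%, Plan Y 756/2601 = 29.1% → the team plan
Paid: the team plan 438/933 = 46.9%, Plan Y 386/1001 = 38.6% → the team plan
Affiliate: the team plan 69/76 = 90.8%, Plan Y 113/140 = 80.7% → the team plan
Organic: the team plan 772/968 = 79.8%, Plan Y 540/755 = 71.5% → the team plan
Overall: the team plan 2357/5049 = 46.7%, Plan Y 1795/4497 = 39.9% → the team plan
The team plan wins overall and in every signup group — no reversal.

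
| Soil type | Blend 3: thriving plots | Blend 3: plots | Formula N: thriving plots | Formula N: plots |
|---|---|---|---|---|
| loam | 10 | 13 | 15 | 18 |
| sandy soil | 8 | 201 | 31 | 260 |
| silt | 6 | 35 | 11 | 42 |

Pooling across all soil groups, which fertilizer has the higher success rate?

Loam: Blend 3 10/13 = 76.9%, Formula N 15/18 = 83.3% → Formula N
Sandy soil: Blend 3 8/201 = 4.0%, Formula N 31/260 = 11.9% → Formula N
Silt: Blend 3 6/35 = 17.1%, Formula N 11/42 = 26.2% → Formula N
Overall: Blend 3 24/249 = 9.6%, Formula N 57/320 = 17.8% → Formula N

Formula N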